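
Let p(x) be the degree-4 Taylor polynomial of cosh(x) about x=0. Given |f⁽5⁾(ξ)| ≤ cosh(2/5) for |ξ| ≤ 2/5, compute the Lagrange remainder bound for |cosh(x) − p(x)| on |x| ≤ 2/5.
4*cosh(2/5)/46875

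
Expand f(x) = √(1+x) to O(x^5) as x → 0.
1 + x/2 - x**2/8 + x**3/16 - 5*x**4/128 + O(x**5)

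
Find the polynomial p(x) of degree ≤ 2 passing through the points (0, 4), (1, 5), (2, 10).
2*x**2 - x + 4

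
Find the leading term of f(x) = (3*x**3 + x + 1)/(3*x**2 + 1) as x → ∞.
x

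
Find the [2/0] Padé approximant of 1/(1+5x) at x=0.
25*x**2 - 5*x + 1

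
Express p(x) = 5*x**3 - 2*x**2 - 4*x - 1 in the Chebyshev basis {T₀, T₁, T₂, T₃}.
(-2)T₀ + (-1/4)T₁ - T₂ + (5/4)T₃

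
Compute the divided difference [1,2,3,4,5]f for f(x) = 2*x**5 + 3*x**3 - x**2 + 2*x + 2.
30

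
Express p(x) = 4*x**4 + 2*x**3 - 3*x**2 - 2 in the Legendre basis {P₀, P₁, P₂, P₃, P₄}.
(-11/5)P₀ + (6/5)P₁ + (2/7)P₂ + (4/5)P₃ + (32/35)P₄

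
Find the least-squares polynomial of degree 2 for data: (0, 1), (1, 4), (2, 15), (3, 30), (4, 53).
31/35 + (3/7)x + (22/7)x²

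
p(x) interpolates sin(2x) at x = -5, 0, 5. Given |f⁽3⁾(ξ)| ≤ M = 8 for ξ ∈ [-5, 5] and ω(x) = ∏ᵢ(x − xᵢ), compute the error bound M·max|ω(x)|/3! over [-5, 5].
1000*sqrt(3)/27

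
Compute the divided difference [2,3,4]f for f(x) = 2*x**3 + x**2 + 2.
19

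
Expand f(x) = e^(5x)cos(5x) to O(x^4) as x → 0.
1 + 5*x - 125*x**3/3 + O(x**4)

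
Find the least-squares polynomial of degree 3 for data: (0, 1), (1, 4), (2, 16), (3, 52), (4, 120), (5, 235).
19/18 + (167/108)x + (-31/36)x² + (107/54)x³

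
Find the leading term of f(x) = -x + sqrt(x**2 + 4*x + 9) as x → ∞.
2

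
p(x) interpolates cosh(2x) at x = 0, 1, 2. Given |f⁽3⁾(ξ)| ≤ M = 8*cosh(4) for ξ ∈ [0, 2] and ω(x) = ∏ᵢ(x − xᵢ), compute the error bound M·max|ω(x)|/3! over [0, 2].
8*sqrt(3)*cosh(4)/27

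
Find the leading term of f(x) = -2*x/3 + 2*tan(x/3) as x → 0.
2*x**3/81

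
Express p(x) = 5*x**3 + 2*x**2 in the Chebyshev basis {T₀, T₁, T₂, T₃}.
T₀ + (15/4)T₁ + T₂ + (5/4)T₃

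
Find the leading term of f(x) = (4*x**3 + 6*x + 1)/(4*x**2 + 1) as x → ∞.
x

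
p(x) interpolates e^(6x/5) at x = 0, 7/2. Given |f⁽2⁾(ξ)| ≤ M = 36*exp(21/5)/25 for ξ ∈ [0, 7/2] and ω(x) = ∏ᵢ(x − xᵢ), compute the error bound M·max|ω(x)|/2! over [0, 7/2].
441*exp(21/5)/200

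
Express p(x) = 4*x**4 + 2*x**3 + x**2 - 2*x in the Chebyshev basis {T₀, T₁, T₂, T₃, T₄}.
(2)T₀ + (-1/2)T₁ + (5/2)T₂ + (1/2)T₃ + (1/2)T₄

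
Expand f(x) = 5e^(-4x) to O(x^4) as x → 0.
5 - 20*x + 40*x**2 - 160*x**3/3 + O(x**4)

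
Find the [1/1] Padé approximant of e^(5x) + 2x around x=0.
(73*x/14 + 1)/(1 - 25*x/14)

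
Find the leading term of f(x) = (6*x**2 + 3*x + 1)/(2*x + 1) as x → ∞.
3*x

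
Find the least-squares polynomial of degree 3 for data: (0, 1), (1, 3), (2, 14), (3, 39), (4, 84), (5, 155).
121/126 + (-169/756)x + (181/126)x² + (103/108)x³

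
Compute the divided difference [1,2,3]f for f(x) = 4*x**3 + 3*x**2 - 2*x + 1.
27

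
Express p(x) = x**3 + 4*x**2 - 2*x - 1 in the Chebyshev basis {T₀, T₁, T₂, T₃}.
T₀ + (-5/4)T₁ + (2)T₂ + (1/4)T₃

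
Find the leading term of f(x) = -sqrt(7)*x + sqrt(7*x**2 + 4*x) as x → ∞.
2*sqrt(7)/7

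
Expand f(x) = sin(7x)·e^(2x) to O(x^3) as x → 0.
7*x + 14*x**2 + O(x**3)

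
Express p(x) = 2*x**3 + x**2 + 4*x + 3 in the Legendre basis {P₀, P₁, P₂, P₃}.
(10/3)P₀ + (26/5)P₁ + (2/3)P₂ + (4/5)P₃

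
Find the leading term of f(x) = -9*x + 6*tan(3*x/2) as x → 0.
27*x**3/4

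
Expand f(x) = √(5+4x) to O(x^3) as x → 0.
sqrt(5) + 2*sqrt(5)*x/5 - 2*sqrt(5)*x**2/25 + O(x**3)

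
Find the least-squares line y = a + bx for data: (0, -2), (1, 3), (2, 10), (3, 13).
a = -9/5, b = 26/5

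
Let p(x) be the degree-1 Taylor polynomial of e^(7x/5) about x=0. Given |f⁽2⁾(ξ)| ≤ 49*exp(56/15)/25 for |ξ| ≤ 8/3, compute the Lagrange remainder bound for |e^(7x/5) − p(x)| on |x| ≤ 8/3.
1568*exp(56/15)/225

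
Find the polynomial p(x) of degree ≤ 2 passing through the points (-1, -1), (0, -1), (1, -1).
-1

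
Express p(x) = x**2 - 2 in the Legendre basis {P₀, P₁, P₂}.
(-5/3)P₀ + (2/3)P₂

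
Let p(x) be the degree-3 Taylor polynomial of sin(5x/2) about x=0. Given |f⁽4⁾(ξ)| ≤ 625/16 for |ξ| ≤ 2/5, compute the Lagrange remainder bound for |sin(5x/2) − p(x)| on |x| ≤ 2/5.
1/24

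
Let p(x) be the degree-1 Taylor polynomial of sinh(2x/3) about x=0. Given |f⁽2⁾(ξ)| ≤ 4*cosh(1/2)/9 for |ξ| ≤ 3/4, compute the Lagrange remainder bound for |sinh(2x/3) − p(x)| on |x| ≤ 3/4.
cosh(1/2)/8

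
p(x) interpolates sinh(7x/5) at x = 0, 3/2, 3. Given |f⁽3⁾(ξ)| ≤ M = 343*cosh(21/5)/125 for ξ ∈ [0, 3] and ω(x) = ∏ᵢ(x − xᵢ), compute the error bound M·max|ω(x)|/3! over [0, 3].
343*sqrt(3)*cosh(21/5)/1000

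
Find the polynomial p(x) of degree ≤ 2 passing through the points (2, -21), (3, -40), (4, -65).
-3*x**2 - 4*x - 1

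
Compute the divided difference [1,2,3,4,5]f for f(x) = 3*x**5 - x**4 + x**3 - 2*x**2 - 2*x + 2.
44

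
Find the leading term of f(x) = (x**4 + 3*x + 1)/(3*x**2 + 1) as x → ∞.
x**2/3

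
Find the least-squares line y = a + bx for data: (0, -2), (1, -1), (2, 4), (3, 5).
a = -12/5, b = 13/5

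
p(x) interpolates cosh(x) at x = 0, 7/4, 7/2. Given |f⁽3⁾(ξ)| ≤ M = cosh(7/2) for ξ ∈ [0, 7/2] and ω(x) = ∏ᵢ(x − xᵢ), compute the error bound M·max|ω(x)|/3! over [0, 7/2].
343*sqrt(3)*cosh(7/2)/1728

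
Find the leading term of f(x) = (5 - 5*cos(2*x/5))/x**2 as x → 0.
2/5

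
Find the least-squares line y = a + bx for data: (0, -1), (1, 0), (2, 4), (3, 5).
a = -13/10, b = 11/5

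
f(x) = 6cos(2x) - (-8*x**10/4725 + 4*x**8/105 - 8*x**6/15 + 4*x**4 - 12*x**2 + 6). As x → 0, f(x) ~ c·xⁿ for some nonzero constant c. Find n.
12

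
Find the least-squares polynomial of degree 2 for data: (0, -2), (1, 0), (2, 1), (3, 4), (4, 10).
-11/7 + (-2/35)x + (5/7)x²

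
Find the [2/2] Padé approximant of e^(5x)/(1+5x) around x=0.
(175*x**2/36 + 10*x/3 + 1)/(-275*x**2/36 + 10*x/3 + 1)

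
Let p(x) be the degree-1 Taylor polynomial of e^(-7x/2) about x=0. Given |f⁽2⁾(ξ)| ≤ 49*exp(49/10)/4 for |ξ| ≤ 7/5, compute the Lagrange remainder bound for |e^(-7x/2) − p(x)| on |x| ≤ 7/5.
2401*exp(49/10)/200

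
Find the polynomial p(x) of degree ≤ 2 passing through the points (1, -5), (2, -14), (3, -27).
-2*x**2 - 3*x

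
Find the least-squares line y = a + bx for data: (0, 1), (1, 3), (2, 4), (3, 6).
a = 11/10, b = 8/5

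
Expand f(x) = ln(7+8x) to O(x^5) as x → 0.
log(7) + 8*x/7 - 32*x**2/49 + 512*x**3/1029 - 1024*x**4/2401 + O(x**5)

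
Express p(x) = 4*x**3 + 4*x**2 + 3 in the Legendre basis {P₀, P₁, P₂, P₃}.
(13/3)P₀ + (12/5)P₁ + (8/3)P₂ + (8/5)P₃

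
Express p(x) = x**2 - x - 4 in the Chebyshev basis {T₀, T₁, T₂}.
(-7/2)T₀ - T₁ + (1/2)T₂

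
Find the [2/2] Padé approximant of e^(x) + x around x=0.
(5*x**2/12 + 2*x + 1)/(1 - x**2/12)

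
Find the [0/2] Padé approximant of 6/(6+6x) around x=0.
1/(x + 1)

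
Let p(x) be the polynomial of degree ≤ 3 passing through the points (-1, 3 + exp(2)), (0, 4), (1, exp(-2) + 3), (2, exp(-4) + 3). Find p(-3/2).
(-5 + 21*exp(2) + (13 + 35*exp(2))*exp(4))*exp(-4)/16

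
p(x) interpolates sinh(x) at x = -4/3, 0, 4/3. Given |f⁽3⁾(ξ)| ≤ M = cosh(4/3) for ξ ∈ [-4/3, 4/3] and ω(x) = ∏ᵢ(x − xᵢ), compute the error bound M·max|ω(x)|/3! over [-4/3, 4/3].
64*sqrt(3)*cosh(4/3)/729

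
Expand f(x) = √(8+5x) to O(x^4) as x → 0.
2*sqrt(2) + 5*sqrt(2)*x/8 - 25*sqrt(2)*x**2/256 + 125*sqrt(2)*x**3/4096 + O(x**4)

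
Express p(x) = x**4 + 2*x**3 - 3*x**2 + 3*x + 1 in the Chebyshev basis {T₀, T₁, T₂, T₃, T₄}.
(-1/8)T₀ + (9/2)T₁ - T₂ + (1/2)T₃ + (1/8)T₄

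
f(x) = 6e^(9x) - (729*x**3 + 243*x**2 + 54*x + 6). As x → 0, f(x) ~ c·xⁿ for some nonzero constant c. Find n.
4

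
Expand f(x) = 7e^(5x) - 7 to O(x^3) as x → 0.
35*x + 175*x**2/2 + O(x**3)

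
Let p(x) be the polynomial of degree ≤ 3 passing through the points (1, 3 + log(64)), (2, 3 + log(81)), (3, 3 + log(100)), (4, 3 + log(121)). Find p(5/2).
3 + log(45*11**(7/8)*2**(3/4)*3**(1/4)*5**(1/8)/11)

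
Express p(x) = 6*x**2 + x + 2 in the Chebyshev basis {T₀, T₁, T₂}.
(5)T₀ + T₁ + (3)T₂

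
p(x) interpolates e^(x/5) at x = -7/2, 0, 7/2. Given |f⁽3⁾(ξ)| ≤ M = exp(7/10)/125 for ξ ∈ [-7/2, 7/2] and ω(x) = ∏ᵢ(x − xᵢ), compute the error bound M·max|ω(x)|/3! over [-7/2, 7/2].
343*sqrt(3)*exp(7/10)/27000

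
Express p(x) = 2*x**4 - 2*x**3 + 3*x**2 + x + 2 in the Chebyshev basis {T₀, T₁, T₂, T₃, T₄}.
(17/4)T₀ + (-1/2)T₁ + (5/2)T₂ + (-1/2)T₃ + (1/4)T₄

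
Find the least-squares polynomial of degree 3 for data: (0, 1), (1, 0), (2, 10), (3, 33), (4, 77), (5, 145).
58/63 + (-1447/378)x + (607/252)x² + (89/108)x³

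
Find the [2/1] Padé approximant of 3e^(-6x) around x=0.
(18*x**2 - 12*x + 3)/(2*x + 1)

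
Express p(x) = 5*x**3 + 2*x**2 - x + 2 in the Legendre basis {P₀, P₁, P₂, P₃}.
(8/3)P₀ + (2)P₁ + (4/3)P₂ + (2)P₃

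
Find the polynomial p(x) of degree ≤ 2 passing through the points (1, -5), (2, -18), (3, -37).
-3*x**2 - 4*x + 2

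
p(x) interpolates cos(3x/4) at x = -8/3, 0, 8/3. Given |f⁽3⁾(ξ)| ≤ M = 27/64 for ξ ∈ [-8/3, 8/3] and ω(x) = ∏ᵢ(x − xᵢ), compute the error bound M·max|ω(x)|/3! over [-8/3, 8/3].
8*sqrt(3)/27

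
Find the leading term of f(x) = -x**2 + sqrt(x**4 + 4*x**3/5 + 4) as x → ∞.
2*x/5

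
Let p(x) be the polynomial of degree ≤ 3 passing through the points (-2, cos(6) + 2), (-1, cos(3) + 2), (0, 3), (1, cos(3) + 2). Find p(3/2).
7*cos(3)/2 - 5*cos(6)/16 - 3/16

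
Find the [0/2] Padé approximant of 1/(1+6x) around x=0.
1/(6*x + 1)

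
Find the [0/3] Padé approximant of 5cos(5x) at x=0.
5/(25*x**2/2 + 1)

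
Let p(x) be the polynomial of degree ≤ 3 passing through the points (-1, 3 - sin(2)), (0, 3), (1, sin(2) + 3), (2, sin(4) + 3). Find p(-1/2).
-5*sin(2)/8 + sin(4)/16 + 3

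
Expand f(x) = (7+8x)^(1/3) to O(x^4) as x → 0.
7**(1/3) + 8*7**(1/3)*x/21 - 64*7**(1/3)*x**2/441 + 2560*7**(1/3)*x**3/27783 + O(x**4)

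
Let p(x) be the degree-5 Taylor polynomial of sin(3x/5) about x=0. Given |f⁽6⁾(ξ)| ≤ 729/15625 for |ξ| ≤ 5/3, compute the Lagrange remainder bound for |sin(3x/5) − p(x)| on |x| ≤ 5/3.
1/720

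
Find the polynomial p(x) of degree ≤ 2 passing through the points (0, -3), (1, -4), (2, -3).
x**2 - 2*x - 3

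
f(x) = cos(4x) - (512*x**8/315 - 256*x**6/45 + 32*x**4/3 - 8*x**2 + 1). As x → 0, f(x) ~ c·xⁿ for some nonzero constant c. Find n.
10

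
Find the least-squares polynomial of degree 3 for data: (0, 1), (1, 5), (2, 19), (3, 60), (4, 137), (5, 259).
83/63 + (-40/189)x + (127/126)x² + (101/54)x³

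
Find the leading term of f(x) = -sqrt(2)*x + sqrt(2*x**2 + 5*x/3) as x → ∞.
5*sqrt(2)/12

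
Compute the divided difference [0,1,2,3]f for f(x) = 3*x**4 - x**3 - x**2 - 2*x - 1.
17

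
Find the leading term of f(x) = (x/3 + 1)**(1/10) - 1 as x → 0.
x/30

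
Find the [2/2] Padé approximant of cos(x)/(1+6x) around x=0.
(-427*x**2/852 + x/71 + 1)/(x**2/12 + 427*x/71 + 1)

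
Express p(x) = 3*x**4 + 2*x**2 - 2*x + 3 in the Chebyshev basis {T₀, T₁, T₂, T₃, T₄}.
(41/8)T₀ + (-2)T₁ + (5/2)T₂ + (3/8)T₄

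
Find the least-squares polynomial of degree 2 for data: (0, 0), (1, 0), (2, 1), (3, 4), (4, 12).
13/35 + (-82/35)x + (9/7)x²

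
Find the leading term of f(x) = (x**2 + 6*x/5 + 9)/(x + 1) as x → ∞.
x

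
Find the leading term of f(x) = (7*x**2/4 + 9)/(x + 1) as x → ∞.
7*x/4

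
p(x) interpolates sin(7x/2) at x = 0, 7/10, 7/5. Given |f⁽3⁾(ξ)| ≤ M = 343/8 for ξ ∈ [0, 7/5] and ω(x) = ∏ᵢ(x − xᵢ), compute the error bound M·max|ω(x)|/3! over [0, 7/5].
117649*sqrt(3)/216000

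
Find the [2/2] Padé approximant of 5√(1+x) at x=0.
(25*x**2/16 + 25*x/4 + 5)/(x**2/16 + 3*x/4 + 1)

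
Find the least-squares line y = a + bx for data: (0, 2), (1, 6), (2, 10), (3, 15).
a = 9/5, b = 43/10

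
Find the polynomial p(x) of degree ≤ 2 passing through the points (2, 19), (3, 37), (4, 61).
3*x**2 + 3*x + 1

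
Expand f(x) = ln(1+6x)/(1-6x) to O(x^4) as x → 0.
6*x + 18*x**2 + 180*x**3 + O(x**4)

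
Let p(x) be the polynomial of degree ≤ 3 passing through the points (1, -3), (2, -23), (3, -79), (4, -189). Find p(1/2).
-7/8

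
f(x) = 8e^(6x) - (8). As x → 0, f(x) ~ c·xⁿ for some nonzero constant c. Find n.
1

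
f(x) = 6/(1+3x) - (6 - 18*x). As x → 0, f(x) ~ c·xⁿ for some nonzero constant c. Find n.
2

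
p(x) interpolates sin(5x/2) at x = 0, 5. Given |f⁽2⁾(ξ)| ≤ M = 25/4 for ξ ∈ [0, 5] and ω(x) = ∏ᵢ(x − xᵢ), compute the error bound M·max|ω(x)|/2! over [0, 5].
625/32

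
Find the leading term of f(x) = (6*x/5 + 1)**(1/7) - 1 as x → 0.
6*x/35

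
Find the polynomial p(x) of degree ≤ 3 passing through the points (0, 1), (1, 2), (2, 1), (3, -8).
-x**3 + 2*x**2 + 1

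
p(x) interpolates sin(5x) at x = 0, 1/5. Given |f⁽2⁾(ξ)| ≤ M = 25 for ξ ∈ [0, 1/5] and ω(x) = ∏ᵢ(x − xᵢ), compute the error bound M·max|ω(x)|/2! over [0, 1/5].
1/8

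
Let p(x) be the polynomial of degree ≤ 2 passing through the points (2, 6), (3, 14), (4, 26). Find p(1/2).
3/2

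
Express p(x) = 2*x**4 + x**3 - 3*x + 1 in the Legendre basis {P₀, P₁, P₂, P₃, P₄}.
(7/5)P₀ + (-12/5)P₁ + (8/7)P₂ + (2/5)P₃ + (16/35)P₄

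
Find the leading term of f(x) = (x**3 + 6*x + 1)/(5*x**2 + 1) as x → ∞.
x/5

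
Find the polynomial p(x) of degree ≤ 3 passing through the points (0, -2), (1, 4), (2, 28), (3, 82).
2*x**3 + 3*x**2 + x - 2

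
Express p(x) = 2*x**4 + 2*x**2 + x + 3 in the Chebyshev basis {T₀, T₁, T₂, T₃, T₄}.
(19/4)T₀ + T₁ + (2)T₂ + (1/4)T₄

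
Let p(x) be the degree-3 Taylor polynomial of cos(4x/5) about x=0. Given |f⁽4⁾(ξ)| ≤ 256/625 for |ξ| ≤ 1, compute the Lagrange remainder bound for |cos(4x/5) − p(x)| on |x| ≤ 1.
32/1875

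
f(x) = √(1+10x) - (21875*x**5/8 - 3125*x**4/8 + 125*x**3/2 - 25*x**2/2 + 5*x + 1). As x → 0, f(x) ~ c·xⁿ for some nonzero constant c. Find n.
6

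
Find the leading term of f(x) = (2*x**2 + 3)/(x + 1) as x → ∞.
2*x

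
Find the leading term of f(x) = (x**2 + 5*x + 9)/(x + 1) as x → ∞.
x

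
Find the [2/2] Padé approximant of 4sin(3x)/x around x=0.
(12 - 63*x**2/5)/(9*x**2/20 + 1)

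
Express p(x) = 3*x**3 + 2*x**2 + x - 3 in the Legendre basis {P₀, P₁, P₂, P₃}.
(-7/3)P₀ + (14/5)P₁ + (4/3)P₂ + (6/5)P₃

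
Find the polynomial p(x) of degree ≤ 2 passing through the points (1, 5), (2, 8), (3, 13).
x**2 + 4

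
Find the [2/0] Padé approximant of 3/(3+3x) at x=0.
x**2 - x + 1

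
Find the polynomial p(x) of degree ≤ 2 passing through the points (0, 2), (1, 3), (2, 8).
2*x**2 - x + 2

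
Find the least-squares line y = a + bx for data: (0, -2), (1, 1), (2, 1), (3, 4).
a = -17/10, b = 9/5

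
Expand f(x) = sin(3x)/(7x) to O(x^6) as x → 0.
3/7 - 9*x**2/14 + 81*x**4/280 + O(x**6)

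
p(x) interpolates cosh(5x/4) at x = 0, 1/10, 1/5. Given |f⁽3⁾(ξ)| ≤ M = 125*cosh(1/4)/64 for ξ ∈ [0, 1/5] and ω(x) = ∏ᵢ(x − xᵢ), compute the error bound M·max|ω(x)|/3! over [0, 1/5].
sqrt(3)*cosh(1/4)/13824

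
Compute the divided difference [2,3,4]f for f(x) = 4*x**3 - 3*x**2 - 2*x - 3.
33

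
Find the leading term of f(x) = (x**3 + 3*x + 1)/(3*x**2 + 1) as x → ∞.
x/3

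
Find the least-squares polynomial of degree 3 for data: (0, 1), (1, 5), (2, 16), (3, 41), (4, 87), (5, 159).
67/63 + (821/378)x + (65/126)x² + (29/27)x³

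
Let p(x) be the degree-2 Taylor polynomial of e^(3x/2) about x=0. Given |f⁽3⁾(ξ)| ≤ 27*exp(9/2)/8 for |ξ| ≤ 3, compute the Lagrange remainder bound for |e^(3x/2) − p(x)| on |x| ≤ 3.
243*exp(9/2)/16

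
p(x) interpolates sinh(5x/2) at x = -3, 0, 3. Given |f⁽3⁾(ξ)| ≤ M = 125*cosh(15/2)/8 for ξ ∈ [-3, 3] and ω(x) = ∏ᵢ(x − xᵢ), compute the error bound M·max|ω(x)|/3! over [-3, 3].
125*sqrt(3)*cosh(15/2)/8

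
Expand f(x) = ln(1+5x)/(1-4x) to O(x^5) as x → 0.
5*x + 15*x**2/2 + 215*x**3/3 + 1565*x**4/12 + O(x**5)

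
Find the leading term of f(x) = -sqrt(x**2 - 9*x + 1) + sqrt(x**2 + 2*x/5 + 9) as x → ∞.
47/10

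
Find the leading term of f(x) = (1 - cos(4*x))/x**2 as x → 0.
8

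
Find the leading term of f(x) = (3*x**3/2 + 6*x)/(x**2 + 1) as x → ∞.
3*x/2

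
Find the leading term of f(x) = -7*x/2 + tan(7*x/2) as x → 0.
343*x**3/24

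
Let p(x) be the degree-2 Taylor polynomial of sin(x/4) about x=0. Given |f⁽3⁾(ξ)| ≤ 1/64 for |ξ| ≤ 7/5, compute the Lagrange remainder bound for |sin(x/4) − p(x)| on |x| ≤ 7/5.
343/48000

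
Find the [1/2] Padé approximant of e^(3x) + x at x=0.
(65*x/23 + 1)/(9*x**2/46 - 27*x/23 + 1)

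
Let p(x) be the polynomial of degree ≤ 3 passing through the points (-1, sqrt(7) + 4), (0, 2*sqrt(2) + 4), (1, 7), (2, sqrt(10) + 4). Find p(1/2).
-sqrt(10)/16 - sqrt(7)/16 + 9*sqrt(2)/8 + 91/16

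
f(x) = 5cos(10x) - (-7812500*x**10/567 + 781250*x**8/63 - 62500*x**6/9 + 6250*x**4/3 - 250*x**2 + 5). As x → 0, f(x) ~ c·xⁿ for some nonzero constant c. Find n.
12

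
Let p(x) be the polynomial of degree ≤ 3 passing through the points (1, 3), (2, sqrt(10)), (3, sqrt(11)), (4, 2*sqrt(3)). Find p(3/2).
-5*sqrt(11)/16 + sqrt(3)/8 + 15/16 + 15*sqrt(10)/16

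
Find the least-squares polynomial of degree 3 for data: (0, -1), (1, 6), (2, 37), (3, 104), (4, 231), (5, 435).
-79/63 + (1513/378)x + (263/252)x² + (337/108)x³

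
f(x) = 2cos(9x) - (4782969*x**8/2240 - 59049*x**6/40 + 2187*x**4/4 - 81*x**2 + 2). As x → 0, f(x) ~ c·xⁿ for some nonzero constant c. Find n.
10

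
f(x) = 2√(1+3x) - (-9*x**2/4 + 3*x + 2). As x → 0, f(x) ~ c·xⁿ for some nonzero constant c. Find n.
3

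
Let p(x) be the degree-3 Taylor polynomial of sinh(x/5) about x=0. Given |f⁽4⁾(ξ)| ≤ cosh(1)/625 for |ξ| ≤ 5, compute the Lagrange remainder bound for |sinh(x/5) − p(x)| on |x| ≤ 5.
cosh(1)/24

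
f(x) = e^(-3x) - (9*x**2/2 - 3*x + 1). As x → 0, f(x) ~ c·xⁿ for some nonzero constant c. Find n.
3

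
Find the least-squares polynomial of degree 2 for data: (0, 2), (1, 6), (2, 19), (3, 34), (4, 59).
66/35 + (57/35)x + (22/7)x²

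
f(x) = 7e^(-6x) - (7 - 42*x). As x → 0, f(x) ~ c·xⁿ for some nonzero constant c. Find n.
2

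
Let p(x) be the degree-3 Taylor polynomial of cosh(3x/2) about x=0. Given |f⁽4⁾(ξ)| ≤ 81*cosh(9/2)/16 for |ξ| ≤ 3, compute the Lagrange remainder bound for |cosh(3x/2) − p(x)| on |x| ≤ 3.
2187*cosh(9/2)/128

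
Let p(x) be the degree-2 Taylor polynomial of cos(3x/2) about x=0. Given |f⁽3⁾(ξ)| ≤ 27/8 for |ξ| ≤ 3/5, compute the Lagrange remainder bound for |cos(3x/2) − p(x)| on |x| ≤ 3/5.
243/2000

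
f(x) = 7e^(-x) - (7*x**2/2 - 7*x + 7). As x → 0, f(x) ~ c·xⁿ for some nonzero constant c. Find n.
3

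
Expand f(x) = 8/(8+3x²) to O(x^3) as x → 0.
1 - 3*x**2/8 + O(x**3)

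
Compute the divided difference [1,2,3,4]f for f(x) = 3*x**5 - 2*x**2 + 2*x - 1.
195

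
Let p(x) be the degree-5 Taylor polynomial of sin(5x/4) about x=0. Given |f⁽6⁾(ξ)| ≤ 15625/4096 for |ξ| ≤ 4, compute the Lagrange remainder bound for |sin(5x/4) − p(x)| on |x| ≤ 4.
3125/144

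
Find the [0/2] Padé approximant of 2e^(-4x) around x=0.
2/(8*x**2 + 4*x + 1)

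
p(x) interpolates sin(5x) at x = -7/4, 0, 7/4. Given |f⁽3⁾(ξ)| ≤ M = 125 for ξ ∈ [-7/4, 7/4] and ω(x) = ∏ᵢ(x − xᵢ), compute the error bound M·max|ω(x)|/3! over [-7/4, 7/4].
42875*sqrt(3)/1728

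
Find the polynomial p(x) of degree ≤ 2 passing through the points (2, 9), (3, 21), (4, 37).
2*x**2 + 2*x - 3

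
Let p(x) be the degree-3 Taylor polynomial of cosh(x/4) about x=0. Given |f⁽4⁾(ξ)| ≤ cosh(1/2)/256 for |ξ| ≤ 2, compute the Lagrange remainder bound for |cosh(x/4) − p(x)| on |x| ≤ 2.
cosh(1/2)/384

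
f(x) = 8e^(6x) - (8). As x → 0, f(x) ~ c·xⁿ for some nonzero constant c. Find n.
1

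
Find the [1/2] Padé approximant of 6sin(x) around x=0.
6*x/(x**2/6 + 1)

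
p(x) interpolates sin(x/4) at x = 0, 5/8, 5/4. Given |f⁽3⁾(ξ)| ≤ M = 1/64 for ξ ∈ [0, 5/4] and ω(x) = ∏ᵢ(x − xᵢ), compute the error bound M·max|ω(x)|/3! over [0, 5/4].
125*sqrt(3)/884736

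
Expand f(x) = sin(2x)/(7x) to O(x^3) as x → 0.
2/7 - 4*x**2/21 + O(x**3)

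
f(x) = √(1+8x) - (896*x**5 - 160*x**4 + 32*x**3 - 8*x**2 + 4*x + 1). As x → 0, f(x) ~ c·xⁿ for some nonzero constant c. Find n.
6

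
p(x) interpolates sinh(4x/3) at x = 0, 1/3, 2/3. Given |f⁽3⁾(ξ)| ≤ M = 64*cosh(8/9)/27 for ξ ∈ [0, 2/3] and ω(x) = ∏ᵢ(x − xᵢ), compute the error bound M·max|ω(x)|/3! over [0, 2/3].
64*sqrt(3)*cosh(8/9)/19683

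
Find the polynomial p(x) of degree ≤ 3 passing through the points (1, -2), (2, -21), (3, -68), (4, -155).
-2*x**3 - 2*x**2 + x + 1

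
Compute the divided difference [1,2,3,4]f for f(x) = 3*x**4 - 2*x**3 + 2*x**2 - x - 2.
28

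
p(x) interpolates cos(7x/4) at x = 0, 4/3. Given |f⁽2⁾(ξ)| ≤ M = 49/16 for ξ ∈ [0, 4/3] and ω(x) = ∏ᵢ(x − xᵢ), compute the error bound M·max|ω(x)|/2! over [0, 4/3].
49/72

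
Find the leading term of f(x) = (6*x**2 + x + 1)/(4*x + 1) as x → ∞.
3*x/2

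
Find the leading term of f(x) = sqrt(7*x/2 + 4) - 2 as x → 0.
7*x/8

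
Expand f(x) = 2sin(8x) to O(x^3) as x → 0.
16*x + O(x**3)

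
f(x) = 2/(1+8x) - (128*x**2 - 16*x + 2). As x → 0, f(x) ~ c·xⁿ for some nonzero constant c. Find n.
3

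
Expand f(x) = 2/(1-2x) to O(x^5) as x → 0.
2 + 4*x + 8*x**2 + 16*x**3 + 32*x**4 + O(x**5)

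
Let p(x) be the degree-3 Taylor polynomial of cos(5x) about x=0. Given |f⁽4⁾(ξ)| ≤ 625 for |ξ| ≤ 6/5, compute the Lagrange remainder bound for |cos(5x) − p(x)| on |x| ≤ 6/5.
54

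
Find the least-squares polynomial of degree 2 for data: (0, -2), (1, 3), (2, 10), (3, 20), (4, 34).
-9/5 + (29/10)x + (3/2)x²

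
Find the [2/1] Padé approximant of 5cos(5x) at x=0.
5 - 125*x**2/2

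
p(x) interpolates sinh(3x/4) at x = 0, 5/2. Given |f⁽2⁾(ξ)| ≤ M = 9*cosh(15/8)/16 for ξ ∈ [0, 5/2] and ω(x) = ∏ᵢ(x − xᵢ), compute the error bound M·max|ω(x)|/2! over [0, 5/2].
225*cosh(15/8)/512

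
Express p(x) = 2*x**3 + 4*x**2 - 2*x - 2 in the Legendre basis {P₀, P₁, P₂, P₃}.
(-2/3)P₀ + (-4/5)P₁ + (8/3)P₂ + (4/5)P₃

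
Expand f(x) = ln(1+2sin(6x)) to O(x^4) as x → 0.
12*x - 72*x**2 + 504*x**3 + O(x**4)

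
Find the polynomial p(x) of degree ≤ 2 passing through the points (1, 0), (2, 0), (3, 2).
x**2 - 3*x + 2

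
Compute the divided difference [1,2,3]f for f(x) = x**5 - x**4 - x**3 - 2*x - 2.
59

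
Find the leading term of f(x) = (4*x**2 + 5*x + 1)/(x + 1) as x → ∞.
4*x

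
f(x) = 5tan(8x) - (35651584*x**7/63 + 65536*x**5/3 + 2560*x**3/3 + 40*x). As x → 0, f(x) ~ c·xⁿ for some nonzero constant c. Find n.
9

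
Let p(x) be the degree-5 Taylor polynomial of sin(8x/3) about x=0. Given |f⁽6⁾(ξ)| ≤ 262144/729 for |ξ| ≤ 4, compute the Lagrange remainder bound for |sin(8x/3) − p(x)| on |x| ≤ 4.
67108864/32805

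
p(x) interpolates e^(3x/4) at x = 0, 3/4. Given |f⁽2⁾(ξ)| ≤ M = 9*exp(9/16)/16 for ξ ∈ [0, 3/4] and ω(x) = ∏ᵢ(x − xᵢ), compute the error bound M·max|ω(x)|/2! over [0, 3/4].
81*exp(9/16)/2048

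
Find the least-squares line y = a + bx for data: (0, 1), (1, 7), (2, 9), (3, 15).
a = 7/5, b = 22/5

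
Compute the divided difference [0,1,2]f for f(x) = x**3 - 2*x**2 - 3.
1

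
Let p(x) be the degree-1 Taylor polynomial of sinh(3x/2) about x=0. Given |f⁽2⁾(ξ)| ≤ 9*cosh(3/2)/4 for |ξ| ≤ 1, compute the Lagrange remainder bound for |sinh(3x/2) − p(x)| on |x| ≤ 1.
9*cosh(3/2)/8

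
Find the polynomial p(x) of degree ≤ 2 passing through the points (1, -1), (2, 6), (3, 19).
3*x**2 - 2*x - 2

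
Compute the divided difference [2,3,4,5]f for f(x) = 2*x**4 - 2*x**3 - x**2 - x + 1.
26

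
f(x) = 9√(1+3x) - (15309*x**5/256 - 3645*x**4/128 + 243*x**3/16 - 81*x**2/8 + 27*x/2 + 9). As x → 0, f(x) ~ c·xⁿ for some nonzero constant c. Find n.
6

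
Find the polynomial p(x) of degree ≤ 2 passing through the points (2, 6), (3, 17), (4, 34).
3*x**2 - 4*x + 2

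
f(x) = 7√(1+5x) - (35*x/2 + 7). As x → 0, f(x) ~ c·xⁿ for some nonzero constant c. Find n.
2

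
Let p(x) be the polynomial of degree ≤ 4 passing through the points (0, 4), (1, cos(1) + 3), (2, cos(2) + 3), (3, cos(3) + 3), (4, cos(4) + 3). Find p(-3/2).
-693*cos(1)/32 + 1485*cos(2)/64 + 315*cos(4)/128 - 385*cos(3)/32 + 1539/128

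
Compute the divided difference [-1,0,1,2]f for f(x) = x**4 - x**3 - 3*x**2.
1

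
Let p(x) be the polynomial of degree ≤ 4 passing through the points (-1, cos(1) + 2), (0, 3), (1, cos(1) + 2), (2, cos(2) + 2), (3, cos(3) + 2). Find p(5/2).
35*cos(2)/32 - 75*cos(1)/128 + 35*cos(3)/128 + 71/32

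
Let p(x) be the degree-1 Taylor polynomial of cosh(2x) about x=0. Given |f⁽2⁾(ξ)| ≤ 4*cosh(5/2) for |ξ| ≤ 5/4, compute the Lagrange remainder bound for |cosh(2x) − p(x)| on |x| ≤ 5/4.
25*cosh(5/2)/8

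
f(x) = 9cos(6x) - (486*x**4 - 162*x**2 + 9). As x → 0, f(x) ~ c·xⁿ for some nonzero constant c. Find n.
6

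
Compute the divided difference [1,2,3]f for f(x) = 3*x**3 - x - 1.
18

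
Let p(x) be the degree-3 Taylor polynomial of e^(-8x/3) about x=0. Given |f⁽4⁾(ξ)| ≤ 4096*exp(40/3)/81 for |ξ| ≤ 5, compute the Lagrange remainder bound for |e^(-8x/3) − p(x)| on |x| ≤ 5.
320000*exp(40/3)/243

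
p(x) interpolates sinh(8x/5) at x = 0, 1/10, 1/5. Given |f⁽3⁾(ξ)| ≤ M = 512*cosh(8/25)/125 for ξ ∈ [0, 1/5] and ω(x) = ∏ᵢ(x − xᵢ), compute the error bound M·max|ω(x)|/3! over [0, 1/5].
64*sqrt(3)*cosh(8/25)/421875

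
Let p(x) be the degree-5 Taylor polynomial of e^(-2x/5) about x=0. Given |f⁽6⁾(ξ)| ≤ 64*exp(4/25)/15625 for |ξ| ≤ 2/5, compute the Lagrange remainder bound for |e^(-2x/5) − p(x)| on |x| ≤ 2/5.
256*exp(4/25)/10986328125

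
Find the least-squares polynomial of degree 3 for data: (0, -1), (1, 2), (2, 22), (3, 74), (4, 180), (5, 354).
-43/42 + (283/252)x + (-37/42)x² + (107/36)x³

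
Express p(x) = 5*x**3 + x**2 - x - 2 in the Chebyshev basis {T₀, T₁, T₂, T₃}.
(-3/2)T₀ + (11/4)T₁ + (1/2)T₂ + (5/4)T₃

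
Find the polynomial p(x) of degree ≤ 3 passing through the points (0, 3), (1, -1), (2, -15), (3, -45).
-x**3 - 2*x**2 - x + 3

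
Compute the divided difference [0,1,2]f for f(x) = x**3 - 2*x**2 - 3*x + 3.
1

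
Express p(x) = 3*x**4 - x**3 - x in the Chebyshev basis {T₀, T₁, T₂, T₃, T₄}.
(9/8)T₀ + (-7/4)T₁ + (3/2)T₂ + (-1/4)T₃ + (3/8)T₄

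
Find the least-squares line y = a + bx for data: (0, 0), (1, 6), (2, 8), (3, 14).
a = 2/5, b = 22/5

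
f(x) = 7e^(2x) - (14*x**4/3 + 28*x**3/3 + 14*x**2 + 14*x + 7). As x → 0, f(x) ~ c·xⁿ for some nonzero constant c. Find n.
5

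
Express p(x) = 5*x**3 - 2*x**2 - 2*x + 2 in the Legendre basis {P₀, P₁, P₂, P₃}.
(4/3)P₀ + P₁ + (-4/3)P₂ + (2)P₃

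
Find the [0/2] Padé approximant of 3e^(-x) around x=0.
3/(x**2/2 + x + 1)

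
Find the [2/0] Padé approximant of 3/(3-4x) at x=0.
16*x**2/9 + 4*x/3 + 1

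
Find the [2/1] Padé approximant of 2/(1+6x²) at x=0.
2 - 12*x**2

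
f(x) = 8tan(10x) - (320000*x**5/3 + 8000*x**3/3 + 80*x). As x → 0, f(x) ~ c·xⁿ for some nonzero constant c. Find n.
7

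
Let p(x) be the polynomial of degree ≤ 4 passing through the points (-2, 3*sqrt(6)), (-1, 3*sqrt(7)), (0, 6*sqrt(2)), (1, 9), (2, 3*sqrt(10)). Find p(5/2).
-945/32 - 135*sqrt(7)/32 + 105*sqrt(6)/128 + 945*sqrt(10)/128 + 567*sqrt(2)/32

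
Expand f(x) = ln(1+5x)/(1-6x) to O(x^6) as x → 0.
5*x + 35*x**2/2 + 440*x**3/3 + 2895*x**4/4 + 9935*x**5/2 + O(x**6)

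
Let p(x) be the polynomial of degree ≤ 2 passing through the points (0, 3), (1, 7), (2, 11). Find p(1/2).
5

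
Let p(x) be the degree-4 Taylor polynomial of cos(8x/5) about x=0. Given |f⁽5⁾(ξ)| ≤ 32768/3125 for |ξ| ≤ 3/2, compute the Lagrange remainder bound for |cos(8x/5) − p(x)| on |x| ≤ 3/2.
10368/15625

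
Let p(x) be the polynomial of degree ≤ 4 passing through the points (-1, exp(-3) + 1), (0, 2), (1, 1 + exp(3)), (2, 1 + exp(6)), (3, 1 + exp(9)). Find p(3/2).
((-5*exp(9) + 108 + 90*exp(3) + 60*exp(6))*exp(3) + 3)*exp(-3)/128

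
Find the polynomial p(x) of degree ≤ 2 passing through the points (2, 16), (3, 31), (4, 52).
3*x**2 + 4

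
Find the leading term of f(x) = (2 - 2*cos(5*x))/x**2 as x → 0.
25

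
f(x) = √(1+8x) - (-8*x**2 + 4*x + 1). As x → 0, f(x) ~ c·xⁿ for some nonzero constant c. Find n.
3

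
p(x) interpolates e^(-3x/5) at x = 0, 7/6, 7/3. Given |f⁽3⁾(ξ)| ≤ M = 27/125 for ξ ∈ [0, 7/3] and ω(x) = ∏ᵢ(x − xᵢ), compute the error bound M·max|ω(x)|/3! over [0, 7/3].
343*sqrt(3)/27000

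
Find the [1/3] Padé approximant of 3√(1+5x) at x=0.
(105*x/8 + 3)/(125*x**3/64 - 25*x**2/16 + 15*x/8 + 1)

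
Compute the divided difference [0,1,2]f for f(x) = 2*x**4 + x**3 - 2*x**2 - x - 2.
15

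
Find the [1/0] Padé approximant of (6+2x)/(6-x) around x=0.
x/2 + 1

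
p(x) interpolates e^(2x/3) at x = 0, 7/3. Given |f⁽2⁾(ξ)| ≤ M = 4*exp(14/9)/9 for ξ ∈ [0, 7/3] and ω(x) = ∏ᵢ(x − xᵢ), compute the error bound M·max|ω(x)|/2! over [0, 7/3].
49*exp(14/9)/162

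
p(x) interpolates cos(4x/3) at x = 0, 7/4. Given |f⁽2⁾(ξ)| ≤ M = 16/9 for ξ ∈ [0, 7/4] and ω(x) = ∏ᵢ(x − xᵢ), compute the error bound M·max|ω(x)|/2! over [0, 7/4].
49/72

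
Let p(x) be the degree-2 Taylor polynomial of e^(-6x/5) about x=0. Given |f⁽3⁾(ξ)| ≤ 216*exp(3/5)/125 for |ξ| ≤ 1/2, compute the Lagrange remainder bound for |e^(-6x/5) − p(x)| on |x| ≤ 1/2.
9*exp(3/5)/250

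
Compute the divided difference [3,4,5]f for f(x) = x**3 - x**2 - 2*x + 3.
11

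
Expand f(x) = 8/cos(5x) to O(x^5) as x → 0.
8 + 100*x**2 + 3125*x**4/3 + O(x**5)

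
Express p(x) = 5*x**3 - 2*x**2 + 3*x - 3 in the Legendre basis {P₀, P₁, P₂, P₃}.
(-11/3)P₀ + (6)P₁ + (-4/3)P₂ + (2)P₃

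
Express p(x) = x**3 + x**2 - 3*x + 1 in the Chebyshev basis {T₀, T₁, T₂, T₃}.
(3/2)T₀ + (-9/4)T₁ + (1/2)T₂ + (1/4)T₃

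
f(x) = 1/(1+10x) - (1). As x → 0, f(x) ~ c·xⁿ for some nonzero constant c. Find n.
1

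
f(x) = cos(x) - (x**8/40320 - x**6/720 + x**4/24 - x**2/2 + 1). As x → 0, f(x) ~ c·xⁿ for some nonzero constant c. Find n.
10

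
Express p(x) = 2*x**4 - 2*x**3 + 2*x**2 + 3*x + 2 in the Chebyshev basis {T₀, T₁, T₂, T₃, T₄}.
(15/4)T₀ + (3/2)T₁ + (2)T₂ + (-1/2)T₃ + (1/4)T₄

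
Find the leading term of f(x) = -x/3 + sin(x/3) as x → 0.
-x**3/162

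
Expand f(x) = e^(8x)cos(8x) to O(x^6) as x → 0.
1 + 8*x - 512*x**3/3 - 2048*x**4/3 - 16384*x**5/15 + O(x**6)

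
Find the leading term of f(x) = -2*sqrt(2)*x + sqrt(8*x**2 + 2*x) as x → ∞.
sqrt(2)/4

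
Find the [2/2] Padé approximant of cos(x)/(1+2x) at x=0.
(-43*x**2/84 + x/21 + 1)/(x**2/12 + 43*x/21 + 1)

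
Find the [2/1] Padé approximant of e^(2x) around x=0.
(2*x**2/3 + 4*x/3 + 1)/(1 - 2*x/3)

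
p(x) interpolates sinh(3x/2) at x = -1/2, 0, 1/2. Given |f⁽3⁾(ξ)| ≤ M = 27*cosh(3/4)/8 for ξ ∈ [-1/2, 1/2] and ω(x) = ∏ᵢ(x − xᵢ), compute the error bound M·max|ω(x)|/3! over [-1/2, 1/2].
sqrt(3)*cosh(3/4)/64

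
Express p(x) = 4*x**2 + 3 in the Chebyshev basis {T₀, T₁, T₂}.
(5)T₀ + (2)T₂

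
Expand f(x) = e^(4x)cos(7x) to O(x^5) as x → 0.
1 + 4*x - 33*x**2/2 - 262*x**3/3 - 2047*x**4/24 + O(x**5)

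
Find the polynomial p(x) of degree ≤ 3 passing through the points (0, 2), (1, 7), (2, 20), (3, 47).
x**3 + x**2 + 3*x + 2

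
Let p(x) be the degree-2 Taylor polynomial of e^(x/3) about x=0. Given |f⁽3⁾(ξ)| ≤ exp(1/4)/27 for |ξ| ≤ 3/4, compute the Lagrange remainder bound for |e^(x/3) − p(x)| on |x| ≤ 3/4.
exp(1/4)/384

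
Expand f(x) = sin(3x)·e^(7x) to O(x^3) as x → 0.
3*x + 21*x**2 + O(x**3)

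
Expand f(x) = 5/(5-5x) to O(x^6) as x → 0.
1 + x + x**2 + x**3 + x**4 + x**5 + O(x**6)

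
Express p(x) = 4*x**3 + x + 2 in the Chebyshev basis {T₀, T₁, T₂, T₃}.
(2)T₀ + (4)T₁ + T₃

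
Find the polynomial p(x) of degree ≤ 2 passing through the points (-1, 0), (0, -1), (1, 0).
x**2 - 1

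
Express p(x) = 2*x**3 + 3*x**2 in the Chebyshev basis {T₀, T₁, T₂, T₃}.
(3/2)T₀ + (3/2)T₁ + (3/2)T₂ + (1/2)T₃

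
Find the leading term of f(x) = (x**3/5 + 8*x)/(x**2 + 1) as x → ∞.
x/5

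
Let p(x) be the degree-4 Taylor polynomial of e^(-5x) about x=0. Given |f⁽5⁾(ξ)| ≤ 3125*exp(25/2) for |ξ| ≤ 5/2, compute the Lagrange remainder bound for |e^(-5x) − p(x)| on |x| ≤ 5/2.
1953125*exp(25/2)/768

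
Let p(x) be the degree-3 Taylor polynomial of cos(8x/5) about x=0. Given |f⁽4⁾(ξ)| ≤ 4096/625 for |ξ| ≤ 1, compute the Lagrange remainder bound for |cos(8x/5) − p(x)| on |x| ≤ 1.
512/1875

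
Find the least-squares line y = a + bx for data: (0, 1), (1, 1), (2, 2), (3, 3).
a = 7/10, b = 7/10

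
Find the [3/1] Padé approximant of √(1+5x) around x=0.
(-125*x**3/64 + 75*x**2/16 + 45*x/8 + 1)/(25*x/8 + 1)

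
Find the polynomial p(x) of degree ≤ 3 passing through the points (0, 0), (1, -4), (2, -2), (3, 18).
2*x**3 - 3*x**2 - 3*x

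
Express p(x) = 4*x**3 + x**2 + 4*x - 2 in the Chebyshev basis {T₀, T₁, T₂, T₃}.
(-3/2)T₀ + (7)T₁ + (1/2)T₂ + T₃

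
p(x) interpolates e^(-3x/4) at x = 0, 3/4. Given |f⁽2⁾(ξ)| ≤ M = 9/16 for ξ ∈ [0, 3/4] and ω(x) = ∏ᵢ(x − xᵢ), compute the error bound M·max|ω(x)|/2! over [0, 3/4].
81/2048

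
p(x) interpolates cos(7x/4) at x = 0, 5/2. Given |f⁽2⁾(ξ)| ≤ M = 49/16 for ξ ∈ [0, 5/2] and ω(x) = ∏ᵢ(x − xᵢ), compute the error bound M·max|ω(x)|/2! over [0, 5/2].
1225/512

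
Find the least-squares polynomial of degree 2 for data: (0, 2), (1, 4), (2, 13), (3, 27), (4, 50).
74/35 + (-107/70)x + (47/14)x²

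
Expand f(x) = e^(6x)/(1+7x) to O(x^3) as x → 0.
1 - x + 25*x**2 + O(x**3)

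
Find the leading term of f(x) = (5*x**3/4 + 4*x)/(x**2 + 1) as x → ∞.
5*x/4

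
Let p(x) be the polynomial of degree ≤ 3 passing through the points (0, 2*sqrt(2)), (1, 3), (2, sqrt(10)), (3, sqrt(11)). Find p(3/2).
-sqrt(11)/16 - sqrt(2)/8 + 27/16 + 9*sqrt(10)/16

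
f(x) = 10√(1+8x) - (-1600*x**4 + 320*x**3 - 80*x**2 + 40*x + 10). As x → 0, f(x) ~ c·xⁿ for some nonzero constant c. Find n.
5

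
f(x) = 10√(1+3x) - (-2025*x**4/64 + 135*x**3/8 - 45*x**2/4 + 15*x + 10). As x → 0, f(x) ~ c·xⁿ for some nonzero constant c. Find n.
5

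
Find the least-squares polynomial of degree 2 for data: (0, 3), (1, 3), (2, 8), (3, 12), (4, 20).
96/35 + (1/70)x + (15/14)x²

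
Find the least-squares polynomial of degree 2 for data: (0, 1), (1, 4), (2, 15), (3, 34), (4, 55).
17/35 + (43/35)x + (22/7)x²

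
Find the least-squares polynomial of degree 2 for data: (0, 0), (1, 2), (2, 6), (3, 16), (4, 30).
2/7 + (-41/35)x + (15/7)x²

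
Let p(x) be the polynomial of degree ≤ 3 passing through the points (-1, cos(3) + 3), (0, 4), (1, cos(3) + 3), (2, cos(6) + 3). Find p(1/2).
cos(3)/2 - cos(6)/16 + 57/16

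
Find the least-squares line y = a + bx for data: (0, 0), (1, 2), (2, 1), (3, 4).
a = 1/10, b = 11/10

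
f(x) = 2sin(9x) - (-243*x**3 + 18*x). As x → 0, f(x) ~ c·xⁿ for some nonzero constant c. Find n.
5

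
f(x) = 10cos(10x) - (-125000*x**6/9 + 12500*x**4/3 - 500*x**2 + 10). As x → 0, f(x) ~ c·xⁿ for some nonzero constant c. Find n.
8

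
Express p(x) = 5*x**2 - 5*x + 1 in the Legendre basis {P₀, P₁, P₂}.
(8/3)P₀ + (-5)P₁ + (10/3)P₂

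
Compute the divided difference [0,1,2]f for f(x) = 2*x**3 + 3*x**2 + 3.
9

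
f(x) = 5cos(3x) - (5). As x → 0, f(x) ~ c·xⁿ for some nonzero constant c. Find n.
2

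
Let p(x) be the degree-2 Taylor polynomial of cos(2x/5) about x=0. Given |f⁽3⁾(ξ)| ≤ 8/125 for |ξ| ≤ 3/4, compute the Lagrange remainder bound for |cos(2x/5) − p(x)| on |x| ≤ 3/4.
9/2000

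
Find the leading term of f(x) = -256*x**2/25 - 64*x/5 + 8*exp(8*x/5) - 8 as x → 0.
2048*x**3/375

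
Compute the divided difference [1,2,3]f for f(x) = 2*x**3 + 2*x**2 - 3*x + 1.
14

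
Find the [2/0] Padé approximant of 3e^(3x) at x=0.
27*x**2/2 + 9*x + 3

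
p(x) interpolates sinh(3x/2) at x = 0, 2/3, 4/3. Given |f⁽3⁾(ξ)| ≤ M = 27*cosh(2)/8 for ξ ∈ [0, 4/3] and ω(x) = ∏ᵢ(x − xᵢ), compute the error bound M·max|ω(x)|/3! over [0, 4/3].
sqrt(3)*cosh(2)/27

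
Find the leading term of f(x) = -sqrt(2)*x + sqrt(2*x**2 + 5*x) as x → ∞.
5*sqrt(2)/4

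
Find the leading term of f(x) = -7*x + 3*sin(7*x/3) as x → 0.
-343*x**3/54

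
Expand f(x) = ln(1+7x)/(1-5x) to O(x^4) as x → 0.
7*x + 21*x**2/2 + 1001*x**3/6 + O(x**4)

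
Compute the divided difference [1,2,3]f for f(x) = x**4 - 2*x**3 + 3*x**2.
16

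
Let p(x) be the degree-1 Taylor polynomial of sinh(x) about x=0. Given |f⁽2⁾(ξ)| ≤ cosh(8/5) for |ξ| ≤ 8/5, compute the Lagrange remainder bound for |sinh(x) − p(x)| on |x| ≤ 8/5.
32*cosh(8/5)/25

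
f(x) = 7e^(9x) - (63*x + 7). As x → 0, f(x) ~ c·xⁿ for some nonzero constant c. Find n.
2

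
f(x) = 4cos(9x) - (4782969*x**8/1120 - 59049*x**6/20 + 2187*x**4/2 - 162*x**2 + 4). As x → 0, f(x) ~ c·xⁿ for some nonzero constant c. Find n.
10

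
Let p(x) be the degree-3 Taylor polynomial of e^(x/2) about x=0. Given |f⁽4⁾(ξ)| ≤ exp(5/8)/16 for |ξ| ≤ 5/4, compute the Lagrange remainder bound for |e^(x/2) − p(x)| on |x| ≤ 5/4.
625*exp(5/8)/98304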